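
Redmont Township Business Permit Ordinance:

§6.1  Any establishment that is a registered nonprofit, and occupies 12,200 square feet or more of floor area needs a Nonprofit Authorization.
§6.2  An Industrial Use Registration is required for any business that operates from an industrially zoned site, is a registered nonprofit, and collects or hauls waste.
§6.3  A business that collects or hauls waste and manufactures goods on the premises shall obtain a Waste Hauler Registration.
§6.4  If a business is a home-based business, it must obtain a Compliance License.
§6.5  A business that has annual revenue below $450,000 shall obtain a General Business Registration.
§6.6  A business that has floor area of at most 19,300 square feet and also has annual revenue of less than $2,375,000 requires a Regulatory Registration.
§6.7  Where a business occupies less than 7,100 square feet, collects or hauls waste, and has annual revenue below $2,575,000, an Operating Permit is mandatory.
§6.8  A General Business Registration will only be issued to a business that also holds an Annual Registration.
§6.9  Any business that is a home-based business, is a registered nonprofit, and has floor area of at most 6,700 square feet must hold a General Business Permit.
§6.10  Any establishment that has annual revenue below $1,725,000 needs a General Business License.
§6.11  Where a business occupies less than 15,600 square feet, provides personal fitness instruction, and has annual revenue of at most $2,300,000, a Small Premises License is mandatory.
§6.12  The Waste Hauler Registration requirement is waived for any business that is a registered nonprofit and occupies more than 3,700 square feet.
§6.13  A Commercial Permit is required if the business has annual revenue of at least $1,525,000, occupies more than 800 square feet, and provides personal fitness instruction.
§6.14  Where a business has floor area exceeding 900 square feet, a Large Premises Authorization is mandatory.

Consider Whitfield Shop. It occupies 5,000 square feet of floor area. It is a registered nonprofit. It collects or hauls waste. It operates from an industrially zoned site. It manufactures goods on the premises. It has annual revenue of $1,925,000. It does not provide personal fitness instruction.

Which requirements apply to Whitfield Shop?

Industrial Use Registration, Large Premises Authorization, Operating Permit, Regulatory Registration

§6.1 is a registered nonprofit; floor area 5,000 square feet < 12,200 square feet → Nonprofit Authorization not required.
§6.2 operates from an industrially zoned site; is a registered nonprofit; collects or hauls waste → Industrial Use Registration required.
§6.3 collects or hauls waste; manufactures goods on the premises → Waste Hauler Registration required.
§6.4 operates from an industrially zoned site (not: is a home-based business) → Compliance License not required.
§6.5 revenue $1,925,000 ≥ $450,000 → General Business Registration not required.
§6.6 floor area 5,000 square feet ≤ 19,300 square feet; revenue $1,925,000 < $2,375,000 → Regulatory Registration required.
§6.7 floor area 5,000 square feet < 7,100 square feet; collects or hauls waste; revenue $1,925,000 < $2,575,000 → Operating Permit required.
§6.8 General Business Registration is not required → no effect.
§6.9 operates from an industrially zoned site (not: is a home-based business); is a registered nonprofit; floor area 5,000 square feet ≤ 6,700 square feet → General Business Permit not required.
§6.10 revenue $1,925,000 ≥ $1,725,000 → General Business License not required.
§6.11 floor area 5,000 square feet < 15,600 square feet; does not provide personal fitness instruction; revenue $1,925,000 ≤ $2,300,000 → Small Premises License not required.
§6.12 is a registered nonprofit; floor area 5,000 square feet > 3,700 square feet → exempt from Waste Hauler Registration.
§6.13 revenue $1,925,000 ≥ $1,525,000; floor area 5,000 square feet > 800 square feet; does not provide personal fitness instruction → Commercial Permit not required.
§6.14 floor area 5,000 square feet > 900 square feet → Large Premises Authorization required.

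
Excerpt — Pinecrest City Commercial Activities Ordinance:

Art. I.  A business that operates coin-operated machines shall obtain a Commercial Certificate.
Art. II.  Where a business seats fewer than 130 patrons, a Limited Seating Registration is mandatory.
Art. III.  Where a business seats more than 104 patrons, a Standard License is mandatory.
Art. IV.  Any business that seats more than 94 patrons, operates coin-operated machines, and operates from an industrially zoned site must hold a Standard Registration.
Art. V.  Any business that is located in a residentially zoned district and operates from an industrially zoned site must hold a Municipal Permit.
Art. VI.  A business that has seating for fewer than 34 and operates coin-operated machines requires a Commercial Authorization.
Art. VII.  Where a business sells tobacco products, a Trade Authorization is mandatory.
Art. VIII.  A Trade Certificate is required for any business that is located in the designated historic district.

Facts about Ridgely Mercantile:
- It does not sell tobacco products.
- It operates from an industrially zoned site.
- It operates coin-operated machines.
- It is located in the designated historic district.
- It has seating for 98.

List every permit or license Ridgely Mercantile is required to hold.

Art. I. operates coin-operated machines → Commercial Certificate required.
Art. II. seating 98 < 130 → Limited Seating Registration required.
Art. III. seating 98 ≤ 104 → Standard License not required.
Art. IV. seating 98 > 94; operates coin-operated machines; operates from an industrially zoned site → Standard Registration required.
Art. V. is located in the designated historic district (not: is located in a residentially zoned district); operates from an industrially zoned site → Municipal Permit not required.
Art. VI. seating 98 ≥ 34; operates coin-operated machines → Commercial Authorization not required.
Art. VII. does not sell tobacco products → Trade Authorization not required.
Art. VIII. is located in the designated historic district → Trade Certificate required.

Commercial Certificate, Limited Seating Registration, Standard Registration, Trade Certificate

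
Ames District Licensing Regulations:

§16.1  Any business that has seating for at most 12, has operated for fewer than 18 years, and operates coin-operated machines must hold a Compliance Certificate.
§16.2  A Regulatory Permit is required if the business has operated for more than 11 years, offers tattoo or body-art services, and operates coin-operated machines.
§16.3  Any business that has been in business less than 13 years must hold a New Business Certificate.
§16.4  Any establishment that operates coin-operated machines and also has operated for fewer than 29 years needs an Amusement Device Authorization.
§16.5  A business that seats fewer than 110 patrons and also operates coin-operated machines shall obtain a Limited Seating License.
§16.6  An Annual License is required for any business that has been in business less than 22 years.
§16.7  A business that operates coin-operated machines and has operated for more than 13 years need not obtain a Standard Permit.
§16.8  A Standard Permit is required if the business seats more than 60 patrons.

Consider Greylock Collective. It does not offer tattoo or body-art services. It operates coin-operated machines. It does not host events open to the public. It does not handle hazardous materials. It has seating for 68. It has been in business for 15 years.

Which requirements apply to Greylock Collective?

§16.1 seating 68 > 12; years in business 15 < 18; operates coin-operated machines → Compliance Certificate not required.
§16.2 years in business 15 > 11; does not offer tattoo or body-art services; operates coin-operated machines → Regulatory Permit not required.
§16.3 years in business 15 ≥ 13 → New Business Certificate not required.
§16.4 operates coin-operated machines; years in business 15 < 29 → Amusement Device Authorization required.
§16.5 seating 68 < 110; operates coin-operated machines → Limited Seating License required.
§16.6 years in business 15 < 22 → Annual License required.
§16.7 operates coin-operated machines; years in business 15 > 13 → exempt from Standard Permit.
§16.8 seating 68 > 60 → Standard Permit required.

Amusement Device Authorization, Annual License, Limited Seating License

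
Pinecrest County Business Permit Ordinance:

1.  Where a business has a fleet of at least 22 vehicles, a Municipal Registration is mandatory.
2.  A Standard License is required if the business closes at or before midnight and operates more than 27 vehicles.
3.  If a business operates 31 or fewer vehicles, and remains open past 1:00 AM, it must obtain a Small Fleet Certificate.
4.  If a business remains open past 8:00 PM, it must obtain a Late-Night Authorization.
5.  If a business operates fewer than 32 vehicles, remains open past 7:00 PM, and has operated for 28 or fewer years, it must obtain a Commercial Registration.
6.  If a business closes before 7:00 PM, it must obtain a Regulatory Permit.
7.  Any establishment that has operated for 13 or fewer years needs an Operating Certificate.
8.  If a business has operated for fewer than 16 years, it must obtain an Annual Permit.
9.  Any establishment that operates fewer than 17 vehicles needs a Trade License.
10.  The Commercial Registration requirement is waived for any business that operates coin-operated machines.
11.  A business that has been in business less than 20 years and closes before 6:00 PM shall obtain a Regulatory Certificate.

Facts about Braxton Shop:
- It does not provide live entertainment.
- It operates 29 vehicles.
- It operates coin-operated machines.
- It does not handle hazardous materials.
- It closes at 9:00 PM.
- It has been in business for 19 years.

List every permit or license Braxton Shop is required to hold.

Late-Night Authorization, Municipal Registration, Standard License

1. vehicles 29 ≥ 22 → Municipal Registration required.
2. closes 9:00 PM, at/before midnight; vehicles 29 > 27 → Standard License required.
3. vehicles 29 ≤ 31; closes 9:00 PM, at/before 1:00 AM → Small Fleet Certificate not required.
4. closes 9:00 PM, after 8:00 PM → Late-Night Authorization required.
5. vehicles 29 < 32; closes 9:00 PM, after 7:00 PM; years in business 19 ≤ 28 → Commercial Registration required.
6. closes 9:00 PM, after 7:00 PM → Regulatory Permit not required.
7. years in business 19 > 13 → Operating Certificate not required.
8. years in business 19 ≥ 16 → Annual Permit not required.
9. vehicles 29 ≥ 17 → Trade License not required.
10. operates coin-operated machines → exempt from Commercial Registration.
11. years in business 19 < 20; closes 9:00 PM, after 6:00 PM → Regulatory Certificate not required.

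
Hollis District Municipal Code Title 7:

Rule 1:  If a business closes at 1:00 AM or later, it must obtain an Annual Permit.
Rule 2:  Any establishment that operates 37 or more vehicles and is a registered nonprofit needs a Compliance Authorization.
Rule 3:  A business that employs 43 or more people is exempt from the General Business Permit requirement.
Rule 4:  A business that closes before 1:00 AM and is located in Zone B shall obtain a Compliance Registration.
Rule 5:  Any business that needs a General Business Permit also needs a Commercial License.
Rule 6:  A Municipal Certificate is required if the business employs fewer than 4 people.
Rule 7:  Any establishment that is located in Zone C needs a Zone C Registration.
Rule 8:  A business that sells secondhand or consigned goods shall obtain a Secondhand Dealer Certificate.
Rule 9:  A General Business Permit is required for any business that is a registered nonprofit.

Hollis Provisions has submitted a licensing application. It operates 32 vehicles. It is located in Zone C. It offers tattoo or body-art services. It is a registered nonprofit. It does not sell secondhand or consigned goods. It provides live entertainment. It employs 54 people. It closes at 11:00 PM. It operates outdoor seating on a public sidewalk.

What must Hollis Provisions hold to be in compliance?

Zone C Registration

Rule 1: closes 11:00 PM, at/before 1:00 AM → Annual Permit not required.
Rule 2: vehicles 32 < 37; is a registered nonprofit → Compliance Authorization not required.
Rule 3: employees 54 ≥ 43 → exempt from General Business Permit.
Rule 4: closes 11:00 PM, at/before 1:00 AM; is located in Zone C (not: is located in Zone B) → Compliance Registration not required.
Rule 5: General Business Permit is not required → no effect.
Rule 6: employees 54 ≥ 4 → Municipal Certificate not required.
Rule 7: is located in Zone C → Zone C Registration required.
Rule 8: does not sell secondhand or consigned goods → Secondhand Dealer Certificate not required.
Rule 9: is a registered nonprofit → General Business Permit required.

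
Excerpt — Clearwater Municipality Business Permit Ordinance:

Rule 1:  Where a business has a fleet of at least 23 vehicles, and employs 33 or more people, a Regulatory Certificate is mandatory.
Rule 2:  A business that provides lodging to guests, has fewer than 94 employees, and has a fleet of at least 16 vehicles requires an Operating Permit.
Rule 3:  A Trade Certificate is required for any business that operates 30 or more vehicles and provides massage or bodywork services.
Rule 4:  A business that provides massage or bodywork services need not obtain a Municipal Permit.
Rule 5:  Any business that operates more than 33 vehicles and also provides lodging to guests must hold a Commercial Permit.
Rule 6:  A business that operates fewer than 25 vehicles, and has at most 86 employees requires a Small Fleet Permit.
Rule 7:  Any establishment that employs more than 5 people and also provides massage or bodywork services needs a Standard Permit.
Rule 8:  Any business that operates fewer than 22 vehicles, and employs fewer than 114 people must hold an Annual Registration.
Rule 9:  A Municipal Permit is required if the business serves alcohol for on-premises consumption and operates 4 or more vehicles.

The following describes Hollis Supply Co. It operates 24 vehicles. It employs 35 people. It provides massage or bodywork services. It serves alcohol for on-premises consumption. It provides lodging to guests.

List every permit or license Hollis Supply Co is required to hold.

Operating Permit, Regulatory Certificate, Small Fleet Permit, Standard Permit

Rule 1: vehicles 24 ≥ 23; employees 35 ≥ 33 → Regulatory Certificate required.
Rule 2: provides lodging to guests; employees 35 < 94; vehicles 24 ≥ 16 → Operating Permit required.
Rule 3: vehicles 24 < 30; provides massage or bodywork services → Trade Certificate not required.
Rule 4: provides massage or bodywork services → exempt from Municipal Permit.
Rule 5: vehicles 24 ≤ 33; provides lodging to guests → Commercial Permit not required.
Rule 6: vehicles 24 < 25; employees 35 ≤ 86 → Small Fleet Permit required.
Rule 7: employees 35 > 5; provides massage or bodywork services → Standard Permit required.
Rule 8: vehicles 24 ≥ 22; employees 35 < 114 → Annual Registration not required.
Rule 9: serves alcohol for on-premises consumption; vehicles 24 ≥ 4 → Municipal Permit required.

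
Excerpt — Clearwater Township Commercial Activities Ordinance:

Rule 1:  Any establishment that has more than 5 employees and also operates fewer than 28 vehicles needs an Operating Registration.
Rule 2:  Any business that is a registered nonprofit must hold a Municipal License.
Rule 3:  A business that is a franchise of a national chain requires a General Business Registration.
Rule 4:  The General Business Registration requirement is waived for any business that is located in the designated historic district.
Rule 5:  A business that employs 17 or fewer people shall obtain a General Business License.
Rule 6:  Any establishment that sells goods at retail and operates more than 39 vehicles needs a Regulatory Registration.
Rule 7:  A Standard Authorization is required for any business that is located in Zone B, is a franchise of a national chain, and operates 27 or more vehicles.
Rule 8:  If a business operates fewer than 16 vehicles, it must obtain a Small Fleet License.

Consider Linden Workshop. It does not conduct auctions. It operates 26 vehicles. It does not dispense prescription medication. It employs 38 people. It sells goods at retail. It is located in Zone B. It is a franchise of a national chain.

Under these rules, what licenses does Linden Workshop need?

Rule 1: employees 38 > 5; vehicles 26 < 28 → Operating Registration required.
Rule 2: is a franchise of a national chain (not: is a registered nonprofit) → Municipal License not required.
Rule 3: is a franchise of a national chain → General Business Registration required.
Rule 4: is located in Zone B (not: is located in the designated historic district) → General Business Registration exemption does not apply.
Rule 5: employees 38 > 17 → General Business License not required.
Rule 6: sells goods at retail; vehicles 26 ≤ 39 → Regulatory Registration not required.
Rule 7: is located in Zone B; is a franchise of a national chain; vehicles 26 < 27 → Standard Authorization not required.
Rule 8: vehicles 26 ≥ 16 → Small Fleet License not required.

General Business Registration, Operating Registration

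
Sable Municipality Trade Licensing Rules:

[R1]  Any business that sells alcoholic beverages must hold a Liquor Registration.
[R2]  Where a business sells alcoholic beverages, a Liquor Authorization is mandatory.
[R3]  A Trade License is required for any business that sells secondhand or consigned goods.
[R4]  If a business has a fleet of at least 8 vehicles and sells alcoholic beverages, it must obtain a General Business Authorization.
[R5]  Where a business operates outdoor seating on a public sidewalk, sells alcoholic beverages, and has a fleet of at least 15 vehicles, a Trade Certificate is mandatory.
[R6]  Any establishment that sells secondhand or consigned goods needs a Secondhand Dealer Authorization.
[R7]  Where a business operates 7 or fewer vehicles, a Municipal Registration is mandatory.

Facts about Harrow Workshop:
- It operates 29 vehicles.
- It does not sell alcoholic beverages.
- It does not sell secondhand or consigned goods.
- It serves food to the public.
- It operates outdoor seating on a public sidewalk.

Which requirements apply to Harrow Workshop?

[R1] does not sell alcoholic beverages → Liquor Registration not required.
[R2] does not sell alcoholic beverages → Liquor Authorization not required.
[R3] does not sell secondhand or consigned goods → Trade License not required.
[R4] vehicles 29 ≥ 8; does not sell alcoholic beverages → General Business Authorization not required.
[R5] operates outdoor seating on a public sidewalk; does not sell alcoholic beverages; vehicles 29 ≥ 15 → Trade Certificate not required.
[R6] does not sell secondhand or consigned goods → Secondhand Dealer Authorization not required.
[R7] vehicles 29 > 7 → Municipal Registration not required.

None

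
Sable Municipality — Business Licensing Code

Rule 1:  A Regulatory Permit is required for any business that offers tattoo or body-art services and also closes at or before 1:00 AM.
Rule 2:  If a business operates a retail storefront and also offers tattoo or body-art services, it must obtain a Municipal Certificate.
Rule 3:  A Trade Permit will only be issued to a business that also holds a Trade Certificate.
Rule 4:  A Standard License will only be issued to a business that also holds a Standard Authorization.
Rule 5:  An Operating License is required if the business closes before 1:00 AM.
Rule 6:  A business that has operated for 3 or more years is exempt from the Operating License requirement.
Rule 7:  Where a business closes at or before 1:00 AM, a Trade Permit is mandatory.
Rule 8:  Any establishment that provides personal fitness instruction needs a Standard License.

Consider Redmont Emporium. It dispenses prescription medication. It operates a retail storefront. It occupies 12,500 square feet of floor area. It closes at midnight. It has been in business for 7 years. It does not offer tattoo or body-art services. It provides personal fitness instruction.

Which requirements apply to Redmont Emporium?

Rule 1: does not offer tattoo or body-art services; closes midnight, at/before 1:00 AM → Regulatory Permit not required.
Rule 2: operates a retail storefront; does not offer tattoo or body-art services → Municipal Certificate not required.
Rule 3: Trade Permit is required → Trade Certificate also required.
Rule 4: Standard License is required → Standard Authorization also required.
Rule 5: closes midnight, at/before 1:00 AM → Operating License required.
Rule 6: years in business 7 ≥ 3 → exempt from Operating License.
Rule 7: closes midnight, at/before 1:00 AM → Trade Permit required.
Rule 8: provides personal fitness instruction → Standard License required.

Standard Authorization, Standard License, Trade Certificate, Trade Permit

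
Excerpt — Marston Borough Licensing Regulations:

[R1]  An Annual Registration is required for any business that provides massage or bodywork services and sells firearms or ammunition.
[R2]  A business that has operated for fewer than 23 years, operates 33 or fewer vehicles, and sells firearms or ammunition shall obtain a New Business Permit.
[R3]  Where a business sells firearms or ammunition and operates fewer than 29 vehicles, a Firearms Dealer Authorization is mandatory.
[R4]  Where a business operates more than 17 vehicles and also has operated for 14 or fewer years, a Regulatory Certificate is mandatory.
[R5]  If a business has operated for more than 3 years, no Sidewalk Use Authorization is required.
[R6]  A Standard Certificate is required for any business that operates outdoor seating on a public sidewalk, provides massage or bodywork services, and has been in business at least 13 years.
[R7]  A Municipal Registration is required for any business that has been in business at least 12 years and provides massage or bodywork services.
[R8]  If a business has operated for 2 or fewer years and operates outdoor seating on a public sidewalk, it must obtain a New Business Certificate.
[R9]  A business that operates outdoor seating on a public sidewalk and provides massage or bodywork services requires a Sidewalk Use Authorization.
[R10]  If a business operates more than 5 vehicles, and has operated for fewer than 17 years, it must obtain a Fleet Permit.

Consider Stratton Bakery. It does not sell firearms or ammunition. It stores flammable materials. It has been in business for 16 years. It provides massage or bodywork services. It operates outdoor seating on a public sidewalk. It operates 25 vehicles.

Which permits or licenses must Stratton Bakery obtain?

Fleet Permit, Municipal Registration, Standard Certificate

[R1] provides massage or bodywork services; does not sell firearms or ammunition → Annual Registration not required.
[R2] years in business 16 < 23; vehicles 25 ≤ 33; does not sell firearms or ammunition → New Business Permit not required.
[R3] does not sell firearms or ammunition; vehicles 25 < 29 → Firearms Dealer Authorization not required.
[R4] vehicles 25 > 17; years in business 16 > 14 → Regulatory Certificate not required.
[R5] years in business 16 > 3 → exempt from Sidewalk Use Authorization.
[R6] operates outdoor seating on a public sidewalk; provides massage or bodywork services; years in business 16 ≥ 13 → Standard Certificate required.
[R7] years in business 16 ≥ 12; provides massage or bodywork services → Municipal Registration required.
[R8] years in business 16 > 2; operates outdoor seating on a public sidewalk → New Business Certificate not required.
[R9] operates outdoor seating on a public sidewalk; provides massage or bodywork services → Sidewalk Use Authorization required.
[R10] vehicles 25 > 5; years in business 16 < 17 → Fleet Permit required.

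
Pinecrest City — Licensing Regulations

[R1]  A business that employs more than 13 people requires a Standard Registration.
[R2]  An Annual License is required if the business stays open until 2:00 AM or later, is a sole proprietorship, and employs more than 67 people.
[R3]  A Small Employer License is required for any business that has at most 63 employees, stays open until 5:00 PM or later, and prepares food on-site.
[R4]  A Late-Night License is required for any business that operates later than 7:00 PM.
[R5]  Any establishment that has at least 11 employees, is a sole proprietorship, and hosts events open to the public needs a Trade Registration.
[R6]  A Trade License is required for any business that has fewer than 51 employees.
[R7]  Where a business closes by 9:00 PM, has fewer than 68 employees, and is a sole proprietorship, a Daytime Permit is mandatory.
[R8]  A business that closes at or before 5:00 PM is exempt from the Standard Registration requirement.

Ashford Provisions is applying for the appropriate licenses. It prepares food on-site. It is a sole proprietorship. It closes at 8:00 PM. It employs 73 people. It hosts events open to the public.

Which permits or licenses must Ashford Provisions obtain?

[R1] employees 73 > 13 → Standard Registration required.
[R2] closes 8:00 PM, at/before 2:00 AM; is a sole proprietorship; employees 73 > 67 → Annual License not required.
[R3] employees 73 > 63; closes 8:00 PM, after 5:00 PM; prepares food on-site → Small Employer License not required.
[R4] closes 8:00 PM, after 7:00 PM → Late-Night License required.
[R5] employees 73 ≥ 11; is a sole proprietorship; hosts events open to the public → Trade Registration required.
[R6] employees 73 ≥ 51 → Trade License not required.
[R7] closes 8:00 PM, at/before 9:00 PM; employees 73 ≥ 68; is a sole proprietorship → Daytime Permit not required.
[R8] closes 8:00 PM, after 5:00 PM → Standard Registration exemption does not apply.

Late-Night License, Standard Registration, Trade Registration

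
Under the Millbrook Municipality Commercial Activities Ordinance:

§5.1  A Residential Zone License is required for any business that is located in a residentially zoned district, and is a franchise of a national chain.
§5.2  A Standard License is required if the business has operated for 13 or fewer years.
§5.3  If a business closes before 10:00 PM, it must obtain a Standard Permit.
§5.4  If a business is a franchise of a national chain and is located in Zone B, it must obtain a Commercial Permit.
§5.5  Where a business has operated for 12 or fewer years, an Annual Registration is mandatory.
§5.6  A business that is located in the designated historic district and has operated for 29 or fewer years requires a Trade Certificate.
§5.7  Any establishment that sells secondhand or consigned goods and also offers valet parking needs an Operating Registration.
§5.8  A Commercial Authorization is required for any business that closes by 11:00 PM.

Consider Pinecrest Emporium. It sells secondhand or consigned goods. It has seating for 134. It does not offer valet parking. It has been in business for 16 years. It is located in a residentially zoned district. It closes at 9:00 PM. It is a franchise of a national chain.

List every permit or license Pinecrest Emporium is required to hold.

§5.1 is located in a residentially zoned district; is a franchise of a national chain → Residential Zone License required.
§5.2 years in business 16 > 13 → Standard License not required.
§5.3 closes 9:00 PM, at/before 10:00 PM → Standard Permit required.
§5.4 is a franchise of a national chain; is located in a residentially zoned district (not: is located in Zone B) → Commercial Permit not required.
§5.5 years in business 16 > 12 → Annual Registration not required.
§5.6 is located in a residentially zoned district (not: is located in the designated historic district); years in business 16 ≤ 29 → Trade Certificate not required.
§5.7 sells secondhand or consigned goods; does not offer valet parking → Operating Registration not required.
§5.8 closes 9:00 PM, at/before 11:00 PM → Commercial Authorization required.

Commercial Authorization, Residential Zone License, Standard Permit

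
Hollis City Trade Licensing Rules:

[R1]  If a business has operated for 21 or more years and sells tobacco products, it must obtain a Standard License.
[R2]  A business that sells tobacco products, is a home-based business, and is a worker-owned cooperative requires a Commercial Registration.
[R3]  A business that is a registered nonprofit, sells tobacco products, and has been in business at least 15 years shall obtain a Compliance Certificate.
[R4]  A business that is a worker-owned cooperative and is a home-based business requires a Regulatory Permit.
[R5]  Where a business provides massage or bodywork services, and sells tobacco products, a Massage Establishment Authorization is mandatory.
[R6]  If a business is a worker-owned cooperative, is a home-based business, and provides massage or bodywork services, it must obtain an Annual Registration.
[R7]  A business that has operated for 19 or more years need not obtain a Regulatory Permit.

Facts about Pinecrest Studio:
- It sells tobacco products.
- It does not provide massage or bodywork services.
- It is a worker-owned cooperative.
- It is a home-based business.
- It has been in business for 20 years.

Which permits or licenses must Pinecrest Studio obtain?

Commercial Registration

[R1] years in business 20 < 21; sells tobacco products → Standard License not required.
[R2] sells tobacco products; is a home-based business; is a worker-owned cooperative → Commercial Registration required.
[R3] is a worker-owned cooperative (not: is a registered nonprofit); sells tobacco products; years in business 20 ≥ 15 → Compliance Certificate not required.
[R4] is a worker-owned cooperative; is a home-based business → Regulatory Permit required.
[R5] does not provide massage or bodywork services; sells tobacco products → Massage Establishment Authorization not required.
[R6] is a worker-owned cooperative; is a home-based business; does not provide massage or bodywork services → Annual Registration not required.
[R7] years in business 20 ≥ 19 → exempt from Regulatory Permit.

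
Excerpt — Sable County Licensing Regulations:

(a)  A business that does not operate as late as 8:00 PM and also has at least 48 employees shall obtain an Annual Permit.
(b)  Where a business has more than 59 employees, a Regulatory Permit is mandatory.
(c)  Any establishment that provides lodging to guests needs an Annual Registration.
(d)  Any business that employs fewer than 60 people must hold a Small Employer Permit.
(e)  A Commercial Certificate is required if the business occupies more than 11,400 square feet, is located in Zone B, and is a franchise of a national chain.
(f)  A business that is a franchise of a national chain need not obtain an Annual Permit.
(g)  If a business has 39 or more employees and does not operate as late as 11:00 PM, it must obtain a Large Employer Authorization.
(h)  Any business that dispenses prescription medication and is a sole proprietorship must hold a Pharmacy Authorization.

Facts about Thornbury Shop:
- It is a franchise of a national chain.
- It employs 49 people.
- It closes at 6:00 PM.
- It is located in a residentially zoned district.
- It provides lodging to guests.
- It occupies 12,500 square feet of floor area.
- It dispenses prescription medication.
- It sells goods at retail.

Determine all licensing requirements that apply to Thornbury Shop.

Annual Registration, Large Employer Authorization, Small Employer Permit

(a) closes 6:00 PM, at/before 8:00 PM; employees 49 ≥ 48 → Annual Permit required.
(b) employees 49 ≤ 59 → Regulatory Permit not required.
(c) provides lodging to guests → Annual Registration required.
(d) employees 49 < 60 → Small Employer Permit required.
(e) floor area 12,500 square feet > 11,400 square feet; is located in a residentially zoned district (not: is located in Zone B); is a franchise of a national chain → Commercial Certificate not required.
(f) is a franchise of a national chain → exempt from Annual Permit.
(g) employees 49 ≥ 39; closes 6:00 PM, at/before 11:00 PM → Large Employer Authorization required.
(h) dispenses prescription medication; is a franchise of a national chain (not: is a sole proprietorship) → Pharmacy Authorization not required.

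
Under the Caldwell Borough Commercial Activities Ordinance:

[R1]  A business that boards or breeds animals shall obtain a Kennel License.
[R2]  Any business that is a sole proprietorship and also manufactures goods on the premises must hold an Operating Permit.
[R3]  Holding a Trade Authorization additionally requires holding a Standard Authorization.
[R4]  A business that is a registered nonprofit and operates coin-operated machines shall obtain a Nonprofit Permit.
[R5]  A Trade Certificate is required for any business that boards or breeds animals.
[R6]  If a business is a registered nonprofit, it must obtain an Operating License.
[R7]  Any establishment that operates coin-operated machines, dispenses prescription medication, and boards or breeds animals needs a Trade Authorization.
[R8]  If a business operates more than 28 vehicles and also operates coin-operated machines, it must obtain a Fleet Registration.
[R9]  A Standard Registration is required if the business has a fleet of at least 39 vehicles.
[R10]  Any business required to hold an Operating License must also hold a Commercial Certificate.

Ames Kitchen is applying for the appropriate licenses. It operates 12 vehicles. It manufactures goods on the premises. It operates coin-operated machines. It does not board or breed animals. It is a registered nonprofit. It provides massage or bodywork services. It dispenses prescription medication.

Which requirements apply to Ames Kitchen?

[R1] does not board or breed animals → Kennel License not required.
[R2] is a registered nonprofit (not: is a sole proprietorship); manufactures goods on the premises → Operating Permit not required.
[R3] Trade Authorization is not required → no effect.
[R4] is a registered nonprofit; operates coin-operated machines → Nonprofit Permit required.
[R5] does not board or breed animals → Trade Certificate not required.
[R6] is a registered nonprofit → Operating License required.
[R7] operates coin-operated machines; dispenses prescription medication; does not board or breed animals → Trade Authorization not required.
[R8] vehicles 12 ≤ 28; operates coin-operated machines → Fleet Registration not required.
[R9] vehicles 12 < 39 → Standard Registration not required.
[R10] Operating License is required → Commercial Certificate also required.

Commercial Certificate, Nonprofit Permit, Operating License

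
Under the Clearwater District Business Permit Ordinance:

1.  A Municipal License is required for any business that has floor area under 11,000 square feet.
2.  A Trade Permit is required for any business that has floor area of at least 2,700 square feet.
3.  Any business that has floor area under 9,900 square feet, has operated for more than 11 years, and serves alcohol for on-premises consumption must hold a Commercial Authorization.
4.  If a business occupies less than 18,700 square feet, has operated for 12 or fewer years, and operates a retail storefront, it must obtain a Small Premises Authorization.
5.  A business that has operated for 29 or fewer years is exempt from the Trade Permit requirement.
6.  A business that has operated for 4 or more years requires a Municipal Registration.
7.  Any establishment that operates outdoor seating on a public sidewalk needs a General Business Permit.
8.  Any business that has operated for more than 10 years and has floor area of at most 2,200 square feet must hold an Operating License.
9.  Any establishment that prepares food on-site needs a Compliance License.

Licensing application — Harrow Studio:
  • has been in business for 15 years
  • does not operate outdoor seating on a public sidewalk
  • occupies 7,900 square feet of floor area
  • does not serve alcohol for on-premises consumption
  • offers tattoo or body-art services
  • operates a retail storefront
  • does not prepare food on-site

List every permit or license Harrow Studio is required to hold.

Municipal License, Municipal Registration

1. floor area 7,900 square feet < 11,000 square feet → Municipal License required.
2. floor area 7,900 square feet ≥ 2,700 square feet → Trade Permit required.
3. floor area 7,900 square feet < 9,900 square feet; years in business 15 > 11; does not serve alcohol for on-premises consumption → Commercial Authorization not required.
4. floor area 7,900 square feet < 18,700 square feet; years in business 15 > 12; operates a retail storefront → Small Premises Authorization not required.
5. years in business 15 ≤ 29 → exempt from Trade Permit.
6. years in business 15 ≥ 4 → Municipal Registration required.
7. does not operate outdoor seating on a public sidewalk → General Business Permit not required.
8. years in business 15 > 10; floor area 7,900 square feet > 2,200 square feet → Operating License not required.
9. does not prepare food on-site → Compliance License not required.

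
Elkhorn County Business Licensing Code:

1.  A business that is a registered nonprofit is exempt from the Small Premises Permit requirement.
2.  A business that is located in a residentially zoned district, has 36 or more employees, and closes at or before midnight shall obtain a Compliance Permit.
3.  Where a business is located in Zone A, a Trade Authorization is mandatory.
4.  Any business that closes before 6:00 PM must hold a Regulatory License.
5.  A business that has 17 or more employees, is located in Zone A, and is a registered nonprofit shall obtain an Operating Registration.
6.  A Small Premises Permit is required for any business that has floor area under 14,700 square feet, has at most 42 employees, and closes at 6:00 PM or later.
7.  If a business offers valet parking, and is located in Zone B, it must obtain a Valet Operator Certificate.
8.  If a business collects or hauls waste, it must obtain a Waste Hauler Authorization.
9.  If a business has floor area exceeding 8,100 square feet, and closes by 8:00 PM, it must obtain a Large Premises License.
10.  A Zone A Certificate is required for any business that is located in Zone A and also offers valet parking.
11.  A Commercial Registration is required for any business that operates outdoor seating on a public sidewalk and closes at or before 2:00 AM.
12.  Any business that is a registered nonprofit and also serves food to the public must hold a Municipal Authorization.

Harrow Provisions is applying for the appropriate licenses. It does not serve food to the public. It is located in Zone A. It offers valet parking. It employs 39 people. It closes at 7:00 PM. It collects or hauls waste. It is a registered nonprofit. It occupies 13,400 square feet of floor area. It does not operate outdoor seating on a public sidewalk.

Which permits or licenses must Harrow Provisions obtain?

Large Premises License, Operating Registration, Trade Authorization, Waste Hauler Authorization, Zone A Certificate

1. is a registered nonprofit → exempt from Small Premises Permit.
2. is located in Zone A (not: is located in a residentially zoned district); employees 39 ≥ 36; closes 7:00 PM, at/before midnight → Compliance Permit not required.
3. is located in Zone A → Trade Authorization required.
4. closes 7:00 PM, after 6:00 PM → Regulatory License not required.
5. employees 39 ≥ 17; is located in Zone A; is a registered nonprofit → Operating Registration required.
6. floor area 13,400 square feet < 14,700 square feet; employees 39 ≤ 42; closes 7:00 PM, after 6:00 PM → Small Premises Permit required.
7. offers valet parking; is located in Zone A (not: is located in Zone B) → Valet Operator Certificate not required.
8. collects or hauls waste → Waste Hauler Authorization required.
9. floor area 13,400 square feet > 8,100 square feet; closes 7:00 PM, at/before 8:00 PM → Large Premises License required.
10. is located in Zone A; offers valet parking → Zone A Certificate required.
11. does not operate outdoor seating on a public sidewalk; closes 7:00 PM, at/before 2:00 AM → Commercial Registration not required.
12. is a registered nonprofit; does not serve food to the public → Municipal Authorization not required.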